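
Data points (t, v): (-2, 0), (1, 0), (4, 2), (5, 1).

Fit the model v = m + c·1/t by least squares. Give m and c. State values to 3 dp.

m = 0.753, c = -0.011

MᵀM·[m, c]ᵀ = Mᵀv reads: 4·m + (19/20)·c = 3;  (19/20)·m + (541/400)·c = 7/10.
Eliminating c: (541/400)·(row 1) − (19/20)·(row 2) gives (1803/400)·m = (541/400)·3 − (19/20)·(7/10) = 1357/400, so m = 1357/1803.
Then c = ((7/10) − (19/20)·(1357/1803))/(541/400) = -20/1803.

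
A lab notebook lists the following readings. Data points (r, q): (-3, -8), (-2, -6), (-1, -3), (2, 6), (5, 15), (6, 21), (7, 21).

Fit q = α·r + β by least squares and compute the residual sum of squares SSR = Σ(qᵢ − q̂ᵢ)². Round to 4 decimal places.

SSR = 7.2243

Forming AᵀA = [[128, 14]; [14, 7]] and Aᵀq = [399, 46]ᵀ gives AᵀA·[α, β]ᵀ = Aᵀq.
Eliminating β: 7·(row 1) − 14·(row 2) gives 700·α = 7·399 − 14·46 = 2149, so α = 307/100.
Then β = (46 − 14·(307/100))/7 = 151/350.
Residuals: 109/140, -51/175, -253/700, -4/7, -547/700, 376/175, -129/140; SSR = 5057/700.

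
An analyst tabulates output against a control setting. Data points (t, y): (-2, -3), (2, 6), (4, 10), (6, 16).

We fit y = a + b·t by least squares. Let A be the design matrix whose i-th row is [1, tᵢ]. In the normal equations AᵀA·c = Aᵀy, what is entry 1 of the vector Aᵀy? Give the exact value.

29

Entry 1 ↔ basis 1, so (Aᵀy)_{1} = Σᵢ yᵢ = (1)·(-3) + (1)·(6) + (1)·(10) + (1)·(16) = 29.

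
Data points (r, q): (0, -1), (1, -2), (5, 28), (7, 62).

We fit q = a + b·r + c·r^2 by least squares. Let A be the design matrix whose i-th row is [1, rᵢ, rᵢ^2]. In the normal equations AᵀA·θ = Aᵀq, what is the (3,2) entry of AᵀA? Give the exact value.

Row 3 ↔ basis r^2, column 2 ↔ basis r, so (AᵀA)_{3,2} = Σᵢ (r^2)·(r) = (0)·(0) + (1)·(1) + (25)·(5) + (49)·(7) = 469.

469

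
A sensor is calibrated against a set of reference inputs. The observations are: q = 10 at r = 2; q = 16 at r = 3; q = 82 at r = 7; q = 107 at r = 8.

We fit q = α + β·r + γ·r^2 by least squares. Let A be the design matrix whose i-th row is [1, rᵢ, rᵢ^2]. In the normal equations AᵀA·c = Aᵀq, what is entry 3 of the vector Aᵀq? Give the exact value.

11050

Entry 3 ↔ basis r^2, so (Aᵀq)_{3} = Σᵢ (r^2)·qᵢ = (4)·(10) + (9)·(16) + (49)·(82) + (64)·(107) = 11050.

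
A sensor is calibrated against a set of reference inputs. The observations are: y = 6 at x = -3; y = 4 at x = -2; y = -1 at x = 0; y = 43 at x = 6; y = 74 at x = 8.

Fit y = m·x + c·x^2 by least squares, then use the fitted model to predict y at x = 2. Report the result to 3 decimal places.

The normal equations are: 113·m + 693·c = 824;  693·m + 5489·c = 6354.
(Σx·x = 113, Σx·x^2 = 693, Σx^2·x^2 = 5489, Σx·y = 824, Σx^2·y = 6354.)
Δ = 113·5489 − 693² = 140008.
m = (824·5489 − 693·6354)/140008 = 5437/6364; c = (113·6354 − 693·824)/140008 = 73485/70004.
At x = 2: ŷ = (5437/6364)·(2) + (73485/70004)·(4) = 206777/35002.

ŷ = 5.908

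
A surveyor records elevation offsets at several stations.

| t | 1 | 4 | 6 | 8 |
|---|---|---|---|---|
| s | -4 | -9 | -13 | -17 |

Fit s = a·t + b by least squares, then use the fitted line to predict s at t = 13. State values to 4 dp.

ŝ = -26.0935

The normal system MᵀM·[a, b]ᵀ = Mᵀs is [[117, 19]; [19, 4]]·[a, b]ᵀ = [-254, -43]ᵀ.
Eliminating b: 4·(row 1) − 19·(row 2) gives 107·a = 4·(-254) − 19·(-43) = -199, so a = -199/107.
Then b = ((-43) − 19·(-199/107))/4 = -205/107.
At t = 13: ŝ = (-199/107)·(13) + (-205/107)·(1) = -2792/107.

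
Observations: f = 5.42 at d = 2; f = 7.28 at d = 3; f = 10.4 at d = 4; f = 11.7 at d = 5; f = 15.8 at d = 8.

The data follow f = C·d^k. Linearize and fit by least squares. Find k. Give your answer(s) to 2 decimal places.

Taking logs, ln f = k·ln d + ln C, so regress ln f on ln d.
Over the data: Σln d = 6.8669, Σ(ln d)² = 10.5236, Σln f = 11.2366, Σln d·ln f = 16.2966.
Normal system: [[10.5236, 6.8669]; [6.8669, 5]]·[k, ln C]ᵀ = [16.2966, 11.2366]ᵀ.
Slope k = (n·Σln d·ln f − Σln d·Σln f)/(n·Σ(ln d)² − (Σln d)²) = (5·16.2966 − 6.8669·11.2366)/5.4631 = 0.79112; ln C = (Σln f − k·Σln d)/n = 1.16081.

k = 0.79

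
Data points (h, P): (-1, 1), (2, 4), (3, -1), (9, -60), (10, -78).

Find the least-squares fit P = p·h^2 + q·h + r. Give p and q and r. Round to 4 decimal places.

Entries of MᵀM: Σh^2·h^2 = 16659, Σh^2·h = 1763, Σh^2 = 195, Σh·h = 195, Σh = 23, Σ1 = 5.
Moment sums: Σh^2·P = -12652, Σh·P = -1316, ΣP = -134.
MᵀM·[p, q, r]ᵀ = MᵀP becomes [[16659, 1763, 195]; [1763, 195, 23]; [195, 23, 5]]·[p, q, r]ᵀ = [-12652, -1316, -134]ᵀ.
Inverting the 3×3 Gram matrix, [p, q, r]ᵀ = [-35341/36038, 60461/36038, 67180/18019]ᵀ.

p = -0.9807, q = 1.6777, r = 3.7283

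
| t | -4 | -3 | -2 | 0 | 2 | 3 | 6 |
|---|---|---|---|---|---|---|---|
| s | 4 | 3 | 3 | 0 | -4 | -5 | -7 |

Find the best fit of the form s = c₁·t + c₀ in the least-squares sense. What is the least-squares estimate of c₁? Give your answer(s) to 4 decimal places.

Entries of MᵀM: Σt·t = 78, Σt = 2, Σ1 = 7.
And Σt·s = -96, Σs = -6.
Eliminating c₀: 7·(row 1) − 2·(row 2) gives 542·c₁ = 7·(-96) − 2·(-6) = -660, so c₁ = -330/271.
Then c₀ = ((-6) − 2·(-330/271))/7 = -138/271.

c₁ = -1.2177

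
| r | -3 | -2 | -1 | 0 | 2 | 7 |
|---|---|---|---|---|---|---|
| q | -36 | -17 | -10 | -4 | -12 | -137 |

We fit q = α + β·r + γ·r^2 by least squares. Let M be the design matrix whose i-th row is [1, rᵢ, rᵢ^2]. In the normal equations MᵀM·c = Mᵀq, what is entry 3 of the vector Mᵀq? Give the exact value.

-7163

Entry 3 ↔ basis r^2, so (Mᵀq)_{3} = Σᵢ (r^2)·qᵢ = (9)·(-36) + (4)·(-17) + (1)·(-10) + (0)·(-4) + (4)·(-12) + (49)·(-137) = -7163.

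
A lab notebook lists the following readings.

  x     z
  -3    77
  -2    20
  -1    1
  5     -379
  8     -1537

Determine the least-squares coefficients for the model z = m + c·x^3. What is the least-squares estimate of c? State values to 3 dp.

Compute the Gram sums: Σ1 = 5, Σx^3 = 601, Σx^3·x^3 = 278563.
Moment sums: Σz = -1818, Σx^3·z = -836559.
AᵀA·[m, c]ᵀ = Aᵀz becomes [[5, 601]; [601, 278563]]·[m, c]ᵀ = [-1818, -836559]ᵀ.
det = 5·278563 − 601² = 1031614.
m = ((-1818)·278563 − 601·(-836559))/1031614 = -3655575/1031614; c = (5·(-836559) − 601·(-1818))/1031614 = -3090177/1031614.

c = -2.995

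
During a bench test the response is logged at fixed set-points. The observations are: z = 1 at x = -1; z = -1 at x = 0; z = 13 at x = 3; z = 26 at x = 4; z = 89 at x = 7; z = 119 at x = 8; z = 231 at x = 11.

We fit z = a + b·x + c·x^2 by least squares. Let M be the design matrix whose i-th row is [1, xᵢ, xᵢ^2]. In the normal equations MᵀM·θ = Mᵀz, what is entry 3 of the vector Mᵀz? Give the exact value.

40462

Entry 3 ↔ basis x^2, so (Mᵀz)_{3} = Σᵢ (x^2)·zᵢ = (1)·(1) + (0)·(-1) + (9)·(13) + (16)·(26) + (49)·(89) + (64)·(119) + (121)·(231) = 40462.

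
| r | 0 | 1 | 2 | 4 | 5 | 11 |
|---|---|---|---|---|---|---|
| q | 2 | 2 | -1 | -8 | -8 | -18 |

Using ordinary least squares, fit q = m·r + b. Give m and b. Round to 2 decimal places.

Compute the Gram sums: Σr·r = 167, Σr = 23, Σ1 = 6.
Moment sums: Σr·q = -270, Σq = -31.
So MᵀM·[m, b]ᵀ = Mᵀq: [[167, 23]; [23, 6]]·[m, b]ᵀ = [-270, -31]ᵀ.
Determinant 167·6 − 23² = 473.
m = ((-270)·6 − 23·(-31))/473 = -907/473; b = (167·(-31) − 23·(-270))/473 = 1033/473.

m = -1.92, b = 2.18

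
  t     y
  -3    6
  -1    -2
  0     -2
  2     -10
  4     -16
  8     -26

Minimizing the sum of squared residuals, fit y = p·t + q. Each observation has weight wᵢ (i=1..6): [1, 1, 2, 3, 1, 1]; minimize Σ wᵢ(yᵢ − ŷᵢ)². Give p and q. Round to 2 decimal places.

With design matrix A, AᵀWA = [[102, 14]; [14, 9]] and AᵀWy = [-348, -72]ᵀ.
det = 102·9 − 14² = 722.
p = ((-348)·9 − 14·(-72))/722 = -1062/361; q = (102·(-72) − 14·(-348))/722 = -1236/361.

p = -2.94, q = -3.42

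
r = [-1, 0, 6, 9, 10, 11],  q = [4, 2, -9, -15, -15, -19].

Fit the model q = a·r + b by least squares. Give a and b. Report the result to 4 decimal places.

a = -1.8443, b = 2.0915

Normal-equation sums: Σr·r = 339, Σr = 35, Σ1 = 6.
Right-hand side: Σr·q = -552, Σq = -52.
Normal equations: [[339, 35]; [35, 6]]·[a, b]ᵀ = [-552, -52]ᵀ.
Determinant 339·6 − 35² = 809.
a = ((-552)·6 − 35·(-52))/809 = -1492/809; b = (339·(-52) − 35·(-552))/809 = 1692/809.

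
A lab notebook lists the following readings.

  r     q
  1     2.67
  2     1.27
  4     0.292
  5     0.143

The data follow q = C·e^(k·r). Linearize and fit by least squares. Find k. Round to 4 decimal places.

With ln qᵢ as the transformed response and rᵢ as the regressor:
Σr = 12.0000, Σ(r)² = 46.0000, Σln q = -1.9548, Σr·ln q = -13.1884.
Equations: 46.0000·k + 12.0000·ln C = -13.1884;  12.0000·k + 4·ln C = -1.9548.
Solving (det = 40.0000): k = -0.73240, ln C = 1.70849.

k = -0.7324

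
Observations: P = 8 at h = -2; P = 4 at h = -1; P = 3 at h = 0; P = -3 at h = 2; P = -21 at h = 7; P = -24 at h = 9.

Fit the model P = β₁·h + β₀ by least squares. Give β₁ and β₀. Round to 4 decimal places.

Setting ∂/∂β₁ … = 0 gives: 139·β₁ + 15·β₀ = -389;  15·β₁ + 6·β₀ = -33.
(Σh·h = 139, Σh = 15, Σ1 = 6, Σh·P = -389, ΣP = -33.)
Δ = 139·6 − 15² = 609.
β₁ = ((-389)·6 − 15·(-33))/609 = -613/203; β₀ = (139·(-33) − 15·(-389))/609 = 416/203.

β₁ = -3.0197, β₀ = 2.0493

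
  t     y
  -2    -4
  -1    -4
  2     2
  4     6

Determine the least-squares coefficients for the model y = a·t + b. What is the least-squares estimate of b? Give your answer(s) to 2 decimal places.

b = -1.32

Sums needed: Σt·t = 25, Σt = 3, Σ1 = 4.
And Σt·y = 40, Σy = 0.
So MᵀM·[a, b]ᵀ = Mᵀy: [[25, 3]; [3, 4]]·[a, b]ᵀ = [40, 0]ᵀ.
Δ = 25·4 − 3² = 91.
a = (40·4 − 3·0)/91 = 160/91; b = (25·0 − 3·40)/91 = -120/91.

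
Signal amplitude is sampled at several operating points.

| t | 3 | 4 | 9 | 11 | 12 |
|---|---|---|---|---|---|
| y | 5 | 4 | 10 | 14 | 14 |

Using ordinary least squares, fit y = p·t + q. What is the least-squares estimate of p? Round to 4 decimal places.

p = 1.1437

Normal-equation sums: Σt·t = 371, Σt = 39, Σ1 = 5.
And Σt·y = 443, Σy = 47.
Eliminating q: 5·(row 1) − 39·(row 2) gives 334·p = 5·443 − 39·47 = 382, so p = 191/167.
Then q = (47 − 39·(191/167))/5 = 80/167.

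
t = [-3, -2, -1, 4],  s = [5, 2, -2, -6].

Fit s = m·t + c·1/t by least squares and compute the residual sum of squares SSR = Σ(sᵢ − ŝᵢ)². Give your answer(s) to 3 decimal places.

Normal-equation sums: Σt·t = 30, Σt·1/t = 4, Σ1/t·1/t = 205/144.
Moment sums: Σt·s = -41, Σ1/t·s = -13/6.
det = 30·(205/144) − 4² = 641/24.
m = ((-41)·(205/144) − 4·(-13/6))/(641/24) = -7157/3846; c = (30·(-13/6) − 4·(-41))/(641/24) = 2376/641.
Residuals: 837/1282, 253/1923, -593/3846, 994/1923; SSR = 2825/3846.

SSR = 0.735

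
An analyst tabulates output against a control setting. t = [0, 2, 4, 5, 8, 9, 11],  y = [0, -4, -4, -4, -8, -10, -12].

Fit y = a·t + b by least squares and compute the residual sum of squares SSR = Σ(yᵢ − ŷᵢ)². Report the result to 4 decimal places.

Entries of MᵀM: Σt·t = 311, Σt = 39, Σ1 = 7.
And Σt·y = -330, Σy = -42.
det = 311·7 − 39² = 656.
a = ((-330)·7 − 39·(-42))/656 = -42/41; b = (311·(-42) − 39·(-330))/656 = -12/41.
Residuals: 12/41, -68/41, 16/41, 58/41, 20/41, -20/41, -18/41; SSR = 232/41.

SSR = 5.6585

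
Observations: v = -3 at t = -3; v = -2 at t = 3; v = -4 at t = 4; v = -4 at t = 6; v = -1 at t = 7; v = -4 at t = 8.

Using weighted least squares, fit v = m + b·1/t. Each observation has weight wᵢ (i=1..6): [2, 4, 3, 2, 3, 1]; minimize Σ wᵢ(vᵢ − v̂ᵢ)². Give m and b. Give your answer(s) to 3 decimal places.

Forming MᵀWM = [[15, 129/56]; [129/56, 27845/28224]] and MᵀWv = [-41, -83/14]ᵀ gives MᵀWM·[m, b]ᵀ = MᵀWv.
Δ = 15·(27845/28224) − (129/56)² = 44651/4704.
m = ((-41)·(27845/28224) − (129/56)·(-83/14))/(44651/4704) = -756193/267906; b = (15·(-83/14) − (129/56)·(-41))/(44651/4704) = 25956/44651.

m = -2.823, b = 0.581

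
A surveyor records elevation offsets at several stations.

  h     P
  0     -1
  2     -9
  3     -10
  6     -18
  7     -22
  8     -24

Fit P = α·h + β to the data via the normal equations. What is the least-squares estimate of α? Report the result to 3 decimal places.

α = -2.797

The normal equations are: 162·α + 26·β = -502;  26·α + 6·β = -84.
Determinant 162·6 − 26² = 296.
α = ((-502)·6 − 26·(-84))/296 = -207/74; β = (162·(-84) − 26·(-502))/296 = -139/74.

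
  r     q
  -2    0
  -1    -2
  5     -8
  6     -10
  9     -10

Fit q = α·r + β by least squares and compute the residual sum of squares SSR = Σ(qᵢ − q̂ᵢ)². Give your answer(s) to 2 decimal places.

SSR = 5.09

Sums needed: Σr·r = 147, Σr = 17, Σ1 = 5.
And Σr·q = -188, Σq = -30.
Normal equations: [[147, 17]; [17, 5]]·[α, β]ᵀ = [-188, -30]ᵀ.
Eliminating β: 5·(row 1) − 17·(row 2) gives 446·α = 5·(-188) − 17·(-30) = -430, so α = -215/223.
Then β = ((-30) − 17·(-215/223))/5 = -607/223.
Residuals: 177/223, -54/223, -102/223, -333/223, 312/223; SSR = 1134/223.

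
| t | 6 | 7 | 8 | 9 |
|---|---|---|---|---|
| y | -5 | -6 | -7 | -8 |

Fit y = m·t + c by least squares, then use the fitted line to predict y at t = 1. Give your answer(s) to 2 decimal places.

ŷ = 0.00

Normal-equation sums: Σt·t = 230, Σt = 30, Σ1 = 4.
Right-hand side: Σt·y = -200, Σy = -26.
Δ = 230·4 − 30² = 20.
m = ((-200)·4 − 30·(-26))/20 = -1; c = (230·(-26) − 30·(-200))/20 = 1.
At t = 1: ŷ = (-1)·(1) + (1)·(1) = 0.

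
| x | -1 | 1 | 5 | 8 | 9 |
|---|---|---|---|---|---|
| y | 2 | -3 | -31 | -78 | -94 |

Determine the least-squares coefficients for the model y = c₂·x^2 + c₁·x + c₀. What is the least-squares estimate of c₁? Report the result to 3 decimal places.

c₁ = -1.654

The normal system MᵀM·[c₂, c₁, c₀]ᵀ = Mᵀy is [[11284, 1366, 172]; [1366, 172, 22]; [172, 22, 5]]·[c₂, c₁, c₀]ᵀ = [-13382, -1630, -204]ᵀ.
Inverting the 3×3 Gram matrix, [c₂, c₁, c₀]ᵀ = [-40531/40611, -67181/40611, 10978/13537]ᵀ.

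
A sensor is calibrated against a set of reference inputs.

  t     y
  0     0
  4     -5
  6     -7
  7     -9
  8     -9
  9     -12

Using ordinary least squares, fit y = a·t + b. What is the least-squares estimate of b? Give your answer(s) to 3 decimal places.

Sums needed: Σt·t = 246, Σt = 34, Σ1 = 6.
Right-hand side: Σt·y = -305, Σy = -42.
det = 246·6 − 34² = 320.
a = ((-305)·6 − 34·(-42))/320 = -201/160; b = (246·(-42) − 34·(-305))/320 = 19/160.

b = 0.119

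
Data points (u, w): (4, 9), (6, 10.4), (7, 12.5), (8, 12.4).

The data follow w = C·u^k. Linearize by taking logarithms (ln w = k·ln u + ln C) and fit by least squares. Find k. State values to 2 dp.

k = 0.50

Linearized form: ln w = k·ln u + ln C. From the 4 transformed points,
AᵀA = [[13.2429, 7.2034]; [7.2034, 4]], rhs = [17.3922, 9.5825]ᵀ  (here Σln u = 7.2034, Σ(ln u)² = 13.2429, Σln w = 9.5825, Σln u·ln w = 17.3922).
Solving (det = 1.0824): k = 0.50119, ln C = 1.49305.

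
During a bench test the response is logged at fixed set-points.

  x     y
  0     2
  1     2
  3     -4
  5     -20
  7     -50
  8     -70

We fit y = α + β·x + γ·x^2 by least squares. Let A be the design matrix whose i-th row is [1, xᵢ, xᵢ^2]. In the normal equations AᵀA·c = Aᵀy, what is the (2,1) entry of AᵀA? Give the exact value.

Row 2 ↔ basis x, column 1 ↔ basis 1, so (AᵀA)_{2,1} = Σᵢ x = (0)·(1) + (1)·(1) + (3)·(1) + (5)·(1) + (7)·(1) + (8)·(1) = 24.

24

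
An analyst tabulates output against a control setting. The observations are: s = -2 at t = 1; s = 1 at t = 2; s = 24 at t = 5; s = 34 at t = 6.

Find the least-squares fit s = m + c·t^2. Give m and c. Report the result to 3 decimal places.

m = -2.959, c = 1.043

The normal equations are: 4·m + 66·c = 57;  66·m + 1938·c = 1826.
Eliminating c: 1938·(row 1) − 66·(row 2) gives 3396·m = 1938·57 − 66·1826 = -10050, so m = -1675/566.
Then c = (1826 − 66·(-1675/566))/1938 = 1771/1698.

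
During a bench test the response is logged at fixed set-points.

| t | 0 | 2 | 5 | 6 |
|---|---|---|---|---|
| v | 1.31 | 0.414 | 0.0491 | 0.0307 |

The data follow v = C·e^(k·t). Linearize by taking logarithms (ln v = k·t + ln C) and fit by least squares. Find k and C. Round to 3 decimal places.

With ln vᵢ as the transformed response and tᵢ as the regressor:
Sums: Σt = 13.0000, Σ(t)² = 65.0000, Σln v = -7.1093, Σt·ln v = -37.7342.
Normal system: [[65.0000, 13.0000]; [13.0000, 4]]·[k, ln C]ᵀ = [-37.7342, -7.1093]ᵀ.
Slope k = (n·Σt·ln v − Σt·Σln v)/(n·Σ(t)² − (Σt)²) = (4·-37.7342 − 13.0000·-7.1093)/91.0000 = -0.64304; ln C = (Σln v − k·Σt)/n = 0.31257, so C = exp(0.31257) = 1.36693.

k = -0.643, C = 1.367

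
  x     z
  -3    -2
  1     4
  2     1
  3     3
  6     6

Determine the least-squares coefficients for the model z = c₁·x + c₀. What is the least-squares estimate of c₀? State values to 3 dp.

Forming AᵀA = [[59, 9]; [9, 5]] and Aᵀz = [57, 12]ᵀ gives AᵀA·[c₁, c₀]ᵀ = Aᵀz.
Δ = 59·5 − 9² = 214.
c₁ = (57·5 − 9·12)/214 = 177/214; c₀ = (59·12 − 9·57)/214 = 195/214.

c₀ = 0.911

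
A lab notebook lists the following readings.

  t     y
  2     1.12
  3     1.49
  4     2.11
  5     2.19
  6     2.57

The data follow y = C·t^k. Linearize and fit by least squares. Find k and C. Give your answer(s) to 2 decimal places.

With ln yᵢ as the transformed response and ln tᵢ as the regressor:
Σln t = 6.5793, Σ(ln t)² = 9.4099, Σln y = 2.9866, Σln t·ln y = 4.5047.
Equations: 9.4099·k + 6.5793·ln C = 4.5047;  6.5793·k + 5·ln C = 2.9866.
Solving (det = 3.7630): k = 0.76370, ln C = -0.40759, so C = exp(-0.40759) = 0.66525.

k = 0.76, C = 0.67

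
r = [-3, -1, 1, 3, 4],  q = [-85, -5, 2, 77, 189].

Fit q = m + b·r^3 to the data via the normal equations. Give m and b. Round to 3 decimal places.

m = -2.768, b = 2.998

The normal equations are: 5·m + 64·b = 178;  64·m + 5556·b = 16477.
Δ = 5·5556 − 64² = 23684.
m = (178·5556 − 64·16477)/23684 = -16390/5921; b = (5·16477 − 64·178)/23684 = 70993/23684.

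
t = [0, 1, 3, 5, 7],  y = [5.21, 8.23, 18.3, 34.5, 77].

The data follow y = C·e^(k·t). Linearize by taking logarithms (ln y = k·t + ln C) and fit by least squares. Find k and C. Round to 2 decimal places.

With ln yᵢ as the transformed response and tᵢ as the regressor:
Σt = 16.0000, Σ(t)² = 84.0000, Σln y = 14.5500, Σt·ln y = 58.9399.
Equations: 84.0000·k + 16.0000·ln C = 58.9399;  16.0000·k + 5·ln C = 14.5500.
Solving (det = 164.0000): k = 0.37743, ln C = 1.70222, so C = exp(1.70222) = 5.48611.

k = 0.38, C = 5.49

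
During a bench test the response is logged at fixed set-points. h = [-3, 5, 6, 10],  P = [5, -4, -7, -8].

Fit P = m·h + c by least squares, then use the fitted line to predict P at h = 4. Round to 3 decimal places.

P̂ = -2.972

The normal equations are: 170·m + 18·c = -157;  18·m + 4·c = -14.
(Σh·h = 170, Σh = 18, Σ1 = 4, Σh·P = -157, ΣP = -14.)
Determinant 170·4 − 18² = 356.
m = ((-157)·4 − 18·(-14))/356 = -94/89; c = (170·(-14) − 18·(-157))/356 = 223/178.
At h = 4: P̂ = (-94/89)·(4) + (223/178)·(1) = -529/178.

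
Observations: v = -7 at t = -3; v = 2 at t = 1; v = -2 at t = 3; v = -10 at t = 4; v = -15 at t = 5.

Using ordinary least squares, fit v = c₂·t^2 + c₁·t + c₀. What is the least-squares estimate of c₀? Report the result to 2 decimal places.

Normal-equation sums: Σt^2·t^2 = 1044, Σt^2·t = 190, Σt^2 = 60, Σt·t = 60, Σt = 10, Σ1 = 5.
Moment sums: Σt^2·v = -614, Σt·v = -98, Σv = -32.
Normal equations: [[1044, 190, 60]; [190, 60, 10]; [60, 10, 5]]·[c₂, c₁, c₀]ᵀ = [-614, -98, -32]ᵀ.
Solving the 3×3 system (Gaussian elimination) gives c₂ = -11/13, c₁ = 41/65, c₀ = 162/65.

c₀ = 2.49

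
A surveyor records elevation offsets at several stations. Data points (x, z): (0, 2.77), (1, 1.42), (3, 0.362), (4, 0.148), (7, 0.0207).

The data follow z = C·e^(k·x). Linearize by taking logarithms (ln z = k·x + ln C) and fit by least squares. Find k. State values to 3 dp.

k = -0.706

Linearized form: ln z = k·x + ln C. From the 5 transformed points,
Σx = 15.0000, Σ(x)² = 75.0000, Σln z = -5.4348, Σx·ln z = -37.4832.
Normal system: [[75.0000, 15.0000]; [15.0000, 5]]·[k, ln C]ᵀ = [-37.4832, -5.4348]ᵀ.
Slope k = (n·Σx·ln z − Σx·Σln z)/(n·Σ(x)² − (Σx)²) = (5·-37.4832 − 15.0000·-5.4348)/150.0000 = -0.70596; ln C = (Σln z − k·Σx)/n = 1.03093.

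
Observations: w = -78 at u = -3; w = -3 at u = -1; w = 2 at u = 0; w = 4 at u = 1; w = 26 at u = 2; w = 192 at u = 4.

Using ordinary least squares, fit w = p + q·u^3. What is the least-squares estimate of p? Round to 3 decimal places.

The normal equations are: 6·p + 45·q = 143;  45·p + 4891·q = 14609.
Δ = 6·4891 − 45² = 27321.
p = (143·4891 − 45·14609)/27321 = 42008/27321; q = (6·14609 − 45·143)/27321 = 27073/9107.

p = 1.538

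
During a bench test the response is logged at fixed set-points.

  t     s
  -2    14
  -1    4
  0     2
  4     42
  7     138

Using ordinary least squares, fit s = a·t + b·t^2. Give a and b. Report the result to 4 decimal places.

a = -1.2463, b = 2.9880

Sums needed: Σt·t = 70, Σt·t^2 = 398, Σt^2·t^2 = 2674.
And Σt·s = 1102, Σt^2·s = 7494.
Δ = 70·2674 − 398² = 28776.
a = (1102·2674 − 398·7494)/28776 = -4483/3597; b = (70·7494 − 398·1102)/28776 = 10748/3597.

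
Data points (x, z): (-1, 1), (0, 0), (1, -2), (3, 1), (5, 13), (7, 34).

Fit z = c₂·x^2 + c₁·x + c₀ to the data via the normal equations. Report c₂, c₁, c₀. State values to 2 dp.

Entries of MᵀM: Σx^2·x^2 = 3109, Σx^2·x = 495, Σx^2 = 85, Σx·x = 85, Σx = 15, Σ1 = 6.
Right-hand side: Σx^2·z = 1999, Σx·z = 303, Σz = 47.
Solving the 3×3 system (Gaussian elimination) gives c₂ = 6553/6404, c₁ = -69819/32020, c₀ = -1940/1601.

c₂ = 1.02, c₁ = -2.18, c₀ = -1.21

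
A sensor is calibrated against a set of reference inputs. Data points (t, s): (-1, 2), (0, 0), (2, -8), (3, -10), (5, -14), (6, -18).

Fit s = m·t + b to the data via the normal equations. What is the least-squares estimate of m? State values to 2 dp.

m = -2.83

Entries of AᵀA: Σt·t = 75, Σt = 15, Σ1 = 6.
Moment sums: Σt·s = -226, Σs = -48.
Determinant 75·6 − 15² = 225.
m = ((-226)·6 − 15·(-48))/225 = -212/75; b = (75·(-48) − 15·(-226))/225 = -14/15.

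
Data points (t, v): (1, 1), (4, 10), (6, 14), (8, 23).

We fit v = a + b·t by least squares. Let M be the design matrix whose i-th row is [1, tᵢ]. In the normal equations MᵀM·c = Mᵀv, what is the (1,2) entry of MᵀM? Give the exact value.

Row 1 ↔ basis 1, column 2 ↔ basis t, so (MᵀM)_{1,2} = Σᵢ t = (1)·(1) + (1)·(4) + (1)·(6) + (1)·(8) = 19.

19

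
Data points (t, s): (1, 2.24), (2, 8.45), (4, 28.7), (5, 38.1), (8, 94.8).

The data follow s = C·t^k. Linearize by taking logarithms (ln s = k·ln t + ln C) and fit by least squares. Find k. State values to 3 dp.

k = 1.781

With ln sᵢ as the transformed response and ln tᵢ as the regressor:
AᵀA = [[9.3166, 5.7683]; [5.7683, 5]], rhs = [21.4568, 14.4895]ᵀ  (here Σln t = 5.7683, Σ(ln t)² = 9.3166, Σln s = 14.4895, Σln t·ln s = 21.4568).
Solving (det = 13.3096): k = 1.78094, ln C = 0.84330.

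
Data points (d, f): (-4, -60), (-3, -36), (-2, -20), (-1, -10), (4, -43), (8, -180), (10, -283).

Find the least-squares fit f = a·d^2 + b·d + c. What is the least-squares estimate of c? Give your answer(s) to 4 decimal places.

c = -3.9386

Normal-equation sums: Σd^2·d^2 = 14706, Σd^2·d = 1476, Σd^2 = 210, Σd·d = 210, Σd = 12, Σ1 = 7.
And Σd^2·f = -41882, Σd·f = -4044, Σf = -632.
Row-reducing yields a = -605549/202347, b = 135020/67449, c = -265654/67449.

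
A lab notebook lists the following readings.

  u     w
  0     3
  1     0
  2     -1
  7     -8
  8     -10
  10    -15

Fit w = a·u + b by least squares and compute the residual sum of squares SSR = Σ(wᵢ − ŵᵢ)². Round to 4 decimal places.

AᵀA·[a, b]ᵀ = Aᵀw reads: 218·a + 28·b = -288;  28·a + 6·b = -31.
det = 218·6 − 28² = 524.
a = ((-288)·6 − 28·(-31))/524 = -215/131; b = (218·(-31) − 28·(-288))/524 = 653/262.
Residuals: 133/262, -223/262, -55/262, 261/262, 167/262, -283/262; SSR = 941/262.

SSR = 3.5916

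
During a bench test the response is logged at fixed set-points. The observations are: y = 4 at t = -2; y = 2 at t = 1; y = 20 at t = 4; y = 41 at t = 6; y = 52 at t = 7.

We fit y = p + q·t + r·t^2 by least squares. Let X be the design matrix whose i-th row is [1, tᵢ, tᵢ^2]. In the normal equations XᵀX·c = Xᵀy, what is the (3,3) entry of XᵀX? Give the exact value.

3970

Row 3 ↔ basis t^2, column 3 ↔ basis t^2, so (XᵀX)_{3,3} = Σᵢ (t^2)·(t^2) = (4)·(4) + (1)·(1) + (16)·(16) + (36)·(36) + (49)·(49) = 3970.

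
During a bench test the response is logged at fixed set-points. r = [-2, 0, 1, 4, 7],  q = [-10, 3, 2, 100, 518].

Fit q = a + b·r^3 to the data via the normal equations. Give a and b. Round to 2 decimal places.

Setting ∂/∂a … = 0 gives: 5·a + 400·b = 613;  400·a + 121810·b = 184156.
det = 5·121810 − 400² = 449050.
a = (613·121810 − 400·184156)/449050 = 100713/44905; b = (5·184156 − 400·613)/449050 = 67558/44905.

a = 2.24, b = 1.50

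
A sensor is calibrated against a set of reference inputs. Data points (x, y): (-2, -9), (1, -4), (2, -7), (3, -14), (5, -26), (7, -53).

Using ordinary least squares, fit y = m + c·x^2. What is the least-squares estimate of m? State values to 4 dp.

m = -3.6862

Entries of AᵀA: Σ1 = 6, Σx^2 = 92, Σx^2·x^2 = 3140.
Right-hand side: Σy = -113, Σx^2·y = -3441.
det = 6·3140 − 92² = 10376.
m = ((-113)·3140 − 92·(-3441))/10376 = -4781/1297; c = (6·(-3441) − 92·(-113))/10376 = -5125/5188.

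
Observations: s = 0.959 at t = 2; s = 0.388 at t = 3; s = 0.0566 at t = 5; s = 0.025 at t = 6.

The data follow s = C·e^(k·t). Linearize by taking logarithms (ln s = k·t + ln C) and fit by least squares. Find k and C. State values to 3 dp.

k = -0.922, C = 6.051

Let Y = ln s. Fitting Y = k·t + ln C by least squares:
Over the data: Σt = 16.0000, Σ(t)² = 74.0000, Σln s = -7.5492, Σt·ln s = -39.4160.
Normal system: [[74.0000, 16.0000]; [16.0000, 4]]·[k, ln C]ᵀ = [-39.4160, -7.5492]ᵀ.
Δ = 74.0000·4 − (16.0000)² = 40.0000; k = (-39.4160·4 − 16.0000·-7.5492)/40.0000 = -0.92190, ln C = (74.0000·-7.5492 − 16.0000·-39.4160)/40.0000 = 1.80030, so C = exp(1.80030) = 6.05147.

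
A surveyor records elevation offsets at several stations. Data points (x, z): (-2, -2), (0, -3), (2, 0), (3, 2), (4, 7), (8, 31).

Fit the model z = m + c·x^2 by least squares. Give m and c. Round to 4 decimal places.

Compute the Gram sums: Σ1 = 6, Σx^2 = 97, Σx^2·x^2 = 4465.
Right-hand side: Σz = 35, Σx^2·z = 2106.
So AᵀA·[m, c]ᵀ = Aᵀz: [[6, 97]; [97, 4465]]·[m, c]ᵀ = [35, 2106]ᵀ.
Eliminating c: 4465·(row 1) − 97·(row 2) gives 17381·m = 4465·35 − 97·2106 = -48007, so m = -48007/17381.
Then c = (2106 − 97·(-48007/17381))/4465 = 9241/17381.

m = -2.7620, c = 0.5317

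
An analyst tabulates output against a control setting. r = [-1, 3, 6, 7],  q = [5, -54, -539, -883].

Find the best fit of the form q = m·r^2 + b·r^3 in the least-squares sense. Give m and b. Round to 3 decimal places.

Compute the Gram sums: Σr^2·r^2 = 3779, Σr^2·r^3 = 24825, Σr^3·r^3 = 165035.
And Σr^2·q = -63152, Σr^3·q = -420756.
Δ = 3779·165035 − 24825² = 7386640.
m = ((-63152)·165035 − 24825·(-420756))/7386640 = 1148869/369332; b = (3779·(-420756) − 24825·(-63152))/7386640 = -5572131/1846660.

m = 3.111, b = -3.017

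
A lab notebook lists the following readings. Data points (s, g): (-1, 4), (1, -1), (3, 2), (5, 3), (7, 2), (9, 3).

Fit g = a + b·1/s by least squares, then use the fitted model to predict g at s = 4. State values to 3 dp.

ĝ = 1.891

The normal equations are: 6·a + (248/315)·b = 13;  (248/315)·a + (216694/99225)·b = -109/35.
Δ = 6·(216694/99225) − (248/315)² = 247732/19845.
a = (13·(216694/99225) − (248/315)·(-109/35))/(247732/19845) = 306031/123866; b = (6·(-109/35) − (248/315)·13)/(247732/19845) = -286965/123866.
At s = 4: ĝ = (306031/123866)·(1) + (-286965/123866)·(1/4) = 937159/495464.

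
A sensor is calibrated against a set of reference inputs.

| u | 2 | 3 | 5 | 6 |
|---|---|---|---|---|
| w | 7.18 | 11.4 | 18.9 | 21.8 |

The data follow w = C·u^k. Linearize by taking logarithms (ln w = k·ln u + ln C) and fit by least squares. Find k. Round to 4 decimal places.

k = 1.0142

Taking logs, ln w = k·ln u + ln C, so regress ln w on ln u.
AᵀA = [[7.4881, 5.1930]; [5.1930, 4]], rhs = [14.2924, 10.4260]ᵀ  (here Σln u = 5.1930, Σ(ln u)² = 7.4881, Σln w = 10.4260, Σln u·ln w = 14.2924).
Solving (det = 2.9856): k = 1.01423, ln C = 1.28978.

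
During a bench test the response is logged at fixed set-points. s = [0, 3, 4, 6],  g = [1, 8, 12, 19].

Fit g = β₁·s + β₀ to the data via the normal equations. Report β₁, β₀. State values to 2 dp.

Setting ∂/∂β₁ … = 0 gives: 61·β₁ + 13·β₀ = 186;  13·β₁ + 4·β₀ = 40.
det = 61·4 − 13² = 75.
β₁ = (186·4 − 13·40)/75 = 224/75; β₀ = (61·40 − 13·186)/75 = 22/75.

β₁ = 2.99, β₀ = 0.29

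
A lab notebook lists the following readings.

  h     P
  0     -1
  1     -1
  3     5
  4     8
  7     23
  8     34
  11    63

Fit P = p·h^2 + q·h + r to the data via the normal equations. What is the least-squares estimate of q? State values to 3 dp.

With design matrix A, AᵀA = [[21476, 2278, 260]; [2278, 260, 34]; [260, 34, 7]] and AᵀP = [11098, 1172, 131]ᵀ.
Row-reducing yields p = 27621/52843, q = 2841/52843, r = -50803/52843.

q = 0.054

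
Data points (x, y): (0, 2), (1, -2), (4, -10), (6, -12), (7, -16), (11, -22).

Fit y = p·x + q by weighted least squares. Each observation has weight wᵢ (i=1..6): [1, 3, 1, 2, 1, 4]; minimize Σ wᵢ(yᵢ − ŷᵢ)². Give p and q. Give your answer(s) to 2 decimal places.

p = -2.05, q = 0.11

Setting ∂/∂p … = 0 gives: 624·p + 70·q = -1270;  70·p + 12·q = -142.
(Σwᵢ·x·x = 624, Σwᵢ·x = 70, Σwᵢ·1 = 12, Σwᵢ·x·y = -1270, Σwᵢ·y = -142.)
Determinant 624·12 − 70² = 2588.
p = ((-1270)·12 − 70·(-142))/2588 = -1325/647; q = (624·(-142) − 70·(-1270))/2588 = 73/647.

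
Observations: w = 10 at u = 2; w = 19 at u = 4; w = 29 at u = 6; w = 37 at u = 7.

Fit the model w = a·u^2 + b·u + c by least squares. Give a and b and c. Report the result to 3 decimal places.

a = 0.376, b = 1.903, c = 4.849

Normal-equation sums: Σu^2·u^2 = 3969, Σu^2·u = 631, Σu^2 = 105, Σu·u = 105, Σu = 19, Σ1 = 4.
Moment sums: Σu^2·w = 3201, Σu·w = 529, Σw = 95.
Row-reducing yields a = 299/796, b = 1515/796, c = 965/199.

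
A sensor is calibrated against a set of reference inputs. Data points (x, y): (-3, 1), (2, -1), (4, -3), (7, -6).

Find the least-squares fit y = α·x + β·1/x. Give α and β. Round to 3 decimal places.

From the data, Σx·x = 78, Σx·1/x = 4, Σ1/x·1/x = 3133/7056.
For Aᵀy: Σx·y = -59, Σ1/x·y = -205/84.
AᵀA·[α, β]ᵀ = Aᵀy becomes [[78, 4]; [4, 3133/7056]]·[α, β]ᵀ = [-59, -205/84]ᵀ.
det = 78·(3133/7056) − 4² = 21913/1176.
α = ((-59)·(3133/7056) − 4·(-205/84))/(21913/1176) = -115967/131478; β = (78·(-205/84) − 4·(-59))/(21913/1176) = 53676/21913.

α = -0.882, β = 2.450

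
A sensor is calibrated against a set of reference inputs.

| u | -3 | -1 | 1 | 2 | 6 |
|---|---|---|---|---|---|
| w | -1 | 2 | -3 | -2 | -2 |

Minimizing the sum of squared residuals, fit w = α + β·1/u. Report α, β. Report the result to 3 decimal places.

α = -1.042, β = -2.366

Normal-equation sums: Σ1 = 5, Σ1/u = 1/3, Σ1/u·1/u = 43/18.
For Aᵀw: Σw = -6, Σ1/u·w = -6.
Determinant 5·(43/18) − (1/3)² = 71/6.
α = ((-6)·(43/18) − (1/3)·(-6))/(71/6) = -74/71; β = (5·(-6) − (1/3)·(-6))/(71/6) = -168/71.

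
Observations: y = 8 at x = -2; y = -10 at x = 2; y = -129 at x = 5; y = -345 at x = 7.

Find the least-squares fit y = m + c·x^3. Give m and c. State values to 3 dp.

m = -1.604, c = -1.003

The normal system MᵀM·[m, c]ᵀ = Mᵀy is [[4, 468]; [468, 133402]]·[m, c]ᵀ = [-476, -134604]ᵀ.
Eliminating c: 133402·(row 1) − 468·(row 2) gives 314584·m = 133402·(-476) − 468·(-134604) = -504680, so m = -63085/39323.
Then c = ((-134604) − 468·(-63085/39323))/133402 = -39456/39323.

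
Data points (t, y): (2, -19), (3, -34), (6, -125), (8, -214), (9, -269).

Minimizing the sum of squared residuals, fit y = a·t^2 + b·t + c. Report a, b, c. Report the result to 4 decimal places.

a = -3.1127, b = -1.5829, c = -2.5626

Sums needed: Σt^2·t^2 = 12050, Σt^2·t = 1492, Σt^2 = 194, Σt·t = 194, Σt = 28, Σ1 = 5.
Moment sums: Σt^2·y = -40367, Σt·y = -5023, Σy = -661.
Inverting the 3×3 Gram matrix, [a, b, c]ᵀ = [-1077/346, -1643/1038, -1330/519]ᵀ.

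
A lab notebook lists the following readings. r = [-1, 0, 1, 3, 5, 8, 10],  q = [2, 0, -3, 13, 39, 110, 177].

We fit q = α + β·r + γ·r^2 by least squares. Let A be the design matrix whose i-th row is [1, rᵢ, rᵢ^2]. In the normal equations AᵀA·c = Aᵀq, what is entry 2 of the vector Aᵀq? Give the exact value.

2879

Entry 2 ↔ basis r, so (Aᵀq)_{2} = Σᵢ (r)·qᵢ = (-1)·(2) + (0)·(0) + (1)·(-3) + (3)·(13) + (5)·(39) + (8)·(110) + (10)·(177) = 2879.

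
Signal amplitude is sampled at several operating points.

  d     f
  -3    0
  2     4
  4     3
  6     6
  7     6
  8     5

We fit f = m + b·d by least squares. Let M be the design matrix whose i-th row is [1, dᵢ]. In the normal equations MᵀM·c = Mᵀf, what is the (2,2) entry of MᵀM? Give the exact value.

178

Row 2 ↔ basis d, column 2 ↔ basis d, so (MᵀM)_{2,2} = Σᵢ (d)·(d) = (-3)·(-3) + (2)·(2) + (4)·(4) + (6)·(6) + (7)·(7) + (8)·(8) = 178.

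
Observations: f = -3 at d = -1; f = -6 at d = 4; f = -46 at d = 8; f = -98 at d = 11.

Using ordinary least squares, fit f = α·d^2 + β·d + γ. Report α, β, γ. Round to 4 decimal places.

Sums needed: Σd^2·d^2 = 18994, Σd^2·d = 1906, Σd^2 = 202, Σd·d = 202, Σd = 22, Σ1 = 4.
And Σd^2·f = -14901, Σd·f = -1467, Σf = -153.
AᵀA·[α, β, γ]ᵀ = Aᵀf becomes [[18994, 1906, 202]; [1906, 202, 22]; [202, 22, 4]]·[α, β, γ]ᵀ = [-14901, -1467, -153]ᵀ.
Solving the 3×3 system (Gaussian elimination) gives α = -4659/4456, β = 11317/4456, γ = 1297/2228.

α = -1.0456, β = 2.5397, γ = 0.5821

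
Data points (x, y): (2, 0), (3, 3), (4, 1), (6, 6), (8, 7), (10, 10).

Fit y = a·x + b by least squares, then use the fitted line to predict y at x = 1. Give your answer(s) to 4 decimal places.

ŷ = -0.8526

Compute the Gram sums: Σx·x = 229, Σx = 33, Σ1 = 6.
Right-hand side: Σx·y = 205, Σy = 27.
Normal equations: [[229, 33]; [33, 6]]·[a, b]ᵀ = [205, 27]ᵀ.
Eliminating b: 6·(row 1) − 33·(row 2) gives 285·a = 6·205 − 33·27 = 339, so a = 113/95.
Then b = (27 − 33·(113/95))/6 = -194/95.
At x = 1: ŷ = (113/95)·(1) + (-194/95)·(1) = -81/95.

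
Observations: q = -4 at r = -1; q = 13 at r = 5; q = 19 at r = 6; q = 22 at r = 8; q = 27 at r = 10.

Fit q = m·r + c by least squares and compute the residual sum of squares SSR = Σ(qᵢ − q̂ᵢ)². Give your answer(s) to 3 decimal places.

The normal equations are: 226·m + 28·c = 629;  28·m + 5·c = 77.
Eliminating c: 5·(row 1) − 28·(row 2) gives 346·m = 5·629 − 28·77 = 989, so m = 989/346.
Then c = (77 − 28·(989/346))/5 = -105/173.
Residuals: -185/346, -237/346, 425/173, -45/173, -169/173; SSR = 2703/346.

SSR = 7.812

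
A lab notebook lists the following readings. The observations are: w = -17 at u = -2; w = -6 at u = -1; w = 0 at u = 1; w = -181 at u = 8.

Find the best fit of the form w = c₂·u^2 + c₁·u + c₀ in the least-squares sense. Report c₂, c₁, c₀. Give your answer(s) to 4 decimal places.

c₂ = -3.1519, c₁ = 2.5507, c₀ = 0.3316

Normal-equation sums: Σu^2·u^2 = 4114, Σu^2·u = 504, Σu^2 = 70, Σu·u = 70, Σu = 6, Σ1 = 4.
Moment sums: Σu^2·w = -11658, Σu·w = -1408, Σw = -204.
So XᵀX·[c₂, c₁, c₀]ᵀ = Xᵀw: [[4114, 504, 70]; [504, 70, 6]; [70, 6, 4]]·[c₂, c₁, c₀]ᵀ = [-11658, -1408, -204]ᵀ.
Inverting the 3×3 Gram matrix, [c₂, c₁, c₀]ᵀ = [-8945/2838, 2413/946, 941/2838]ᵀ.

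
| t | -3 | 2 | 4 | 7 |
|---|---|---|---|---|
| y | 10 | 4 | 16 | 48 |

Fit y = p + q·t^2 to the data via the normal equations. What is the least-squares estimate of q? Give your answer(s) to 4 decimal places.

MᵀM·[p, q]ᵀ = Mᵀy reads: 4·p + 78·q = 78;  78·p + 2754·q = 2714.
Δ = 4·2754 − 78² = 4932.
p = (78·2754 − 78·2714)/4932 = 260/411; q = (4·2714 − 78·78)/4932 = 1193/1233.

q = 0.9676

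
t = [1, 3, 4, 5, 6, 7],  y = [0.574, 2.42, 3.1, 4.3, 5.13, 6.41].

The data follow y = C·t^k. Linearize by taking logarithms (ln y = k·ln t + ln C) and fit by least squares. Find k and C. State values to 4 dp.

k = 1.2286, C = 0.5856

Linearized form: ln y = k·ln t + ln C. From the 6 transformed points,
Sums: Σln t = 7.8320, Σ(ln t)² = 12.7160, Σln y = 6.4116, Σln t·ln y = 11.4319.
Normal system: [[12.7160, 7.8320]; [7.8320, 6]]·[k, ln C]ᵀ = [11.4319, 6.4116]ᵀ.
Solving (det = 14.9557): k = 1.22865, ln C = -0.53520, so C = exp(-0.53520) = 0.58555.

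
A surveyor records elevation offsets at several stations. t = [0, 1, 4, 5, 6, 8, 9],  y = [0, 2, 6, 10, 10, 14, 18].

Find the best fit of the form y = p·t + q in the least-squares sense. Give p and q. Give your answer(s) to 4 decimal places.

p = 1.8856, q = -0.3178

With design matrix X, XᵀX = [[223, 33]; [33, 7]] and Xᵀy = [410, 60]ᵀ.
Δ = 223·7 − 33² = 472.
p = (410·7 − 33·60)/472 = 445/236; q = (223·60 − 33·410)/472 = -75/236.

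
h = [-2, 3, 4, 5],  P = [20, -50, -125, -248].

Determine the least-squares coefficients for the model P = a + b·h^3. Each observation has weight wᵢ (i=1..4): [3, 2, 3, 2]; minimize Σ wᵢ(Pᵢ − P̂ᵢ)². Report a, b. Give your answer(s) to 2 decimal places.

From the data, Σwᵢ·1 = 10, Σwᵢ·h^3 = 472, Σwᵢ·h^3·h^3 = 45188.
Right-hand side: Σwᵢ·P = -911, Σwᵢ·h^3·P = -89180.
det = 10·45188 − 472² = 229096.
a = ((-911)·45188 − 472·(-89180))/229096 = 231673/57274; b = (10·(-89180) − 472·(-911))/229096 = -57726/28637.

a = 4.04, b = -2.02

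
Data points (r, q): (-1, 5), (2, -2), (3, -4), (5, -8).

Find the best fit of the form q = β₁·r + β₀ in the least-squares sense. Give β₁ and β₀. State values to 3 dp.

The normal system MᵀM·[β₁, β₀]ᵀ = Mᵀq is [[39, 9]; [9, 4]]·[β₁, β₀]ᵀ = [-61, -9]ᵀ.
Eliminating β₀: 4·(row 1) − 9·(row 2) gives 75·β₁ = 4·(-61) − 9·(-9) = -163, so β₁ = -163/75.
Then β₀ = ((-9) − 9·(-163/75))/4 = 66/25.

β₁ = -2.173, β₀ = 2.640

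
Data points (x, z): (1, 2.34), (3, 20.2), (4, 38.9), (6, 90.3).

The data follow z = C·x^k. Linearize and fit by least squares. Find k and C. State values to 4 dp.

k = 2.0346, C = 2.2926

Taking logs, ln z = k·ln x + ln C, so regress ln z on ln x.
Over the data: Σln x = 4.2767, Σ(ln x)² = 6.3392, Σln z = 12.0200, Σln x·ln z = 16.4458.
Normal system: [[6.3392, 4.2767]; [4.2767, 4]]·[k, ln C]ᵀ = [16.4458, 12.0200]ᵀ.
Solving (det = 7.0668): k = 2.03458, ln C = 0.82968, so C = exp(0.82968) = 2.29259.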